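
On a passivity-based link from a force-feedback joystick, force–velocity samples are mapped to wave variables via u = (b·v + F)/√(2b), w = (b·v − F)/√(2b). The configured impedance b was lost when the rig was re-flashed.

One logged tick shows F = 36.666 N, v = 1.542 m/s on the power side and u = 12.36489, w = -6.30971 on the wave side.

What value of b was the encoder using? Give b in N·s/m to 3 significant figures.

b = 7.71 N·s/m

u + w = 6.05518;  u + w = √(2b)·v, so √(2b) = 6.05518/1.542 = 3.92684.
b = (√(2b))²/2 = 15.42004/2 = 7.71002.
(Check via u − w = 2F/√(2b): u − w = 18.67460, 2F/√(2b) = 18.67458.)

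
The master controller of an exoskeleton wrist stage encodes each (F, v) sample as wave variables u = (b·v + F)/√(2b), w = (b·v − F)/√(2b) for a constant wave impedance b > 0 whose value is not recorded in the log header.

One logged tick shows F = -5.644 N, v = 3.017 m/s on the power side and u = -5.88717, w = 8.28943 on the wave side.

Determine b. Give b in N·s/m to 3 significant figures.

b = 0.317 N·s/m

u + w = 2.40226;  u + w = √(2b)·v, so √(2b) = 2.40226/3.017 = 0.79624.
b = (√(2b))²/2 = 0.63400/2 = 0.31700.
(Check via u − w = 2F/√(2b): u − w = -14.17660, 2F/√(2b) = -14.17661.)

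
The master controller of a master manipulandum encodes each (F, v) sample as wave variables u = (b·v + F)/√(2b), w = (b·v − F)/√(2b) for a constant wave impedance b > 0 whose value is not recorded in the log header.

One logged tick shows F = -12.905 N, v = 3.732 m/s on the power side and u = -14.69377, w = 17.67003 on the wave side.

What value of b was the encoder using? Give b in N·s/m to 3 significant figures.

b = 0.318 N·s/m

u + w = 2.9763;  u + w = √(2b)·v, so √(2b) = 2.9763/3.732 = 0.7975.
b = (√(2b))²/2 = 0.6360/2 = 0.3180.
(Check via u − w = 2F/√(2b): u − w = -32.3638, 2F/√(2b) = -32.3637.)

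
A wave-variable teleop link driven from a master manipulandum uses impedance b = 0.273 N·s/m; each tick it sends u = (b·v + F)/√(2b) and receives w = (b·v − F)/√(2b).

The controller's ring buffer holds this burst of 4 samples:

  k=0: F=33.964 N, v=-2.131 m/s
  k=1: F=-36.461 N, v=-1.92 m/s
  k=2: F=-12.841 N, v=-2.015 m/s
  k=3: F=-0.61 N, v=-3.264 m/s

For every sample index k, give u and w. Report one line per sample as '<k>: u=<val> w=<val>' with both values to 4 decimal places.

k=0: b·v=0.273×(-2.131)=-0.5818; √(2b)=0.7389; u=(-0.5818+33.964)/0.7389=45.1772, w=(-0.5818−33.964)/0.7389=-46.7518
k=1: b·v=0.273×(-1.92)=-0.5242; √(2b)=0.7389; u=(-0.5242+(-36.461))/0.7389=-50.0531, w=(-0.5242−(-36.461))/0.7389=48.6344
k=2: b·v=0.273×(-2.015)=-0.5501; √(2b)=0.7389; u=(-0.5501+(-12.841))/0.7389=-18.1226, w=(-0.5501−(-12.841))/0.7389=16.6336
k=3: b·v=0.273×(-3.264)=-0.8911; √(2b)=0.7389; u=(-0.8911+(-0.61))/0.7389=-2.0314, w=(-0.8911−(-0.61))/0.7389=-0.3804

0: u=45.1772 w=-46.7518
1: u=-50.0531 w=48.6344
2: u=-18.1226 w=16.6336
3: u=-2.0314 w=-0.3804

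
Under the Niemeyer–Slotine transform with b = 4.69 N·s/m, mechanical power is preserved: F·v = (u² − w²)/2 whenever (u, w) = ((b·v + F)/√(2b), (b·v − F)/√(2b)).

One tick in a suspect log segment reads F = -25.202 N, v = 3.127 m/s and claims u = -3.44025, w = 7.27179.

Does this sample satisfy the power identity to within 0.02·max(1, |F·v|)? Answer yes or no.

F·v = (-25.202)×3.127 = -78.8067 W.
(u² − w²)/2 = (11.8353 − 52.8789)/2 = -20.5218 W.
|Δ| = 58.2848;  2% of max(1, |F·v|) = 1.5761.

no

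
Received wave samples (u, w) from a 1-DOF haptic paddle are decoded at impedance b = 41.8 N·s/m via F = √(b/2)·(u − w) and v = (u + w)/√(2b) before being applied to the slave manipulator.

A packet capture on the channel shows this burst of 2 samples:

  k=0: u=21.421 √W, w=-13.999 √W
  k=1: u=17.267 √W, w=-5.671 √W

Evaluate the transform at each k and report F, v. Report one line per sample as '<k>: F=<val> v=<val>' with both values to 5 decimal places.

0: F=161.92791 v=0.81174
1: F=104.86455 v=1.26825

k=0: u−w=35.42000, u+w=7.42200; √(b/2)=4.57165, √(2b)=9.14330; F=4.57165×35.42=161.92791, v=7.42200/9.14330=0.81174
k=1: u−w=22.93800, u+w=11.59600; √(b/2)=4.57165, √(2b)=9.14330; F=4.57165×22.938=104.86455, v=11.59600/9.14330=1.26825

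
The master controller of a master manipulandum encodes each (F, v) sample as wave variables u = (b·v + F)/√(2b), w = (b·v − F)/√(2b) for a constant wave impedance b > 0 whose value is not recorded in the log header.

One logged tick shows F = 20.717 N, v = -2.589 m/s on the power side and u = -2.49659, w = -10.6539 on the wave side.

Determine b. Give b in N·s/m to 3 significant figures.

b = 12.9 N·s/m

u + w = -13.1505;  u + w = √(2b)·v, so √(2b) = -13.1505/(-2.589) = 5.0794.
b = (√(2b))²/2 = 25.8000/2 = 12.9000.
(Check via u − w = 2F/√(2b): u − w = 8.1573, 2F/√(2b) = 8.1573.)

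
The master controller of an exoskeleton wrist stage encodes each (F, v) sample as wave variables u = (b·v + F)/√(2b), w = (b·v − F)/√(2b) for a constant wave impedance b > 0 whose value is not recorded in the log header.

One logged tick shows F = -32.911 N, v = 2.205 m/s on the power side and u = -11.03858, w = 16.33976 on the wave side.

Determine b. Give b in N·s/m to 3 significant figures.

u + w = 5.3012;  u + w = √(2b)·v, so √(2b) = 5.3012/2.205 = 2.4042.
b = (√(2b))²/2 = 5.7800/2 = 2.8900.
(Check via u − w = 2F/√(2b): u − w = -27.3783, 2F/√(2b) = -27.3783.)

b = 2.89 N·s/m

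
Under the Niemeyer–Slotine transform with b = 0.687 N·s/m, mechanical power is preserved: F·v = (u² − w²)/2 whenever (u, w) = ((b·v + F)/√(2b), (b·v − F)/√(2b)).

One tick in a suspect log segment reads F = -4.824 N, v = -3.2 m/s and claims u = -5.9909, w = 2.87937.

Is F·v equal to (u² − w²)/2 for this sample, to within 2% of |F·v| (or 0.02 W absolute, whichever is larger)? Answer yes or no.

no

F·v = (-4.824)×(-3.2) = 15.4368 W.
(u² − w²)/2 = (35.8909 − 8.2908)/2 = 13.8001 W.
|Δ| = 1.6367;  2% of max(1, |F·v|) = 0.3087.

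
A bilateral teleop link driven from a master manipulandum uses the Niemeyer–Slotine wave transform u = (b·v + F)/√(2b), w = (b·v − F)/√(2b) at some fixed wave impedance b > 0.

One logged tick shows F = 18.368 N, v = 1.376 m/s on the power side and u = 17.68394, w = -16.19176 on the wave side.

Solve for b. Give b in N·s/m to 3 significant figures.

b = 0.588 N·s/m

u + w = 1.4922;  u + w = √(2b)·v, so √(2b) = 1.4922/1.376 = 1.0844.
b = (√(2b))²/2 = 1.1760/2 = 0.5880.
(Check via u − w = 2F/√(2b): u − w = 33.8757, 2F/√(2b) = 33.8758.)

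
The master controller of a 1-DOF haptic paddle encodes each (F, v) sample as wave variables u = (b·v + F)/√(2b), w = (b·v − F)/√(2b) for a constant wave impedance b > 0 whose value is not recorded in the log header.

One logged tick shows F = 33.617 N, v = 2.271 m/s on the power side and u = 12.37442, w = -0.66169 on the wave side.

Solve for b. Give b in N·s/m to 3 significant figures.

b = 13.3 N·s/m

u + w = 11.7127;  u + w = √(2b)·v, so √(2b) = 11.7127/2.271 = 5.1575.
b = (√(2b))²/2 = 26.6000/2 = 13.3000.
(Check via u − w = 2F/√(2b): u − w = 13.0361, 2F/√(2b) = 13.0361.)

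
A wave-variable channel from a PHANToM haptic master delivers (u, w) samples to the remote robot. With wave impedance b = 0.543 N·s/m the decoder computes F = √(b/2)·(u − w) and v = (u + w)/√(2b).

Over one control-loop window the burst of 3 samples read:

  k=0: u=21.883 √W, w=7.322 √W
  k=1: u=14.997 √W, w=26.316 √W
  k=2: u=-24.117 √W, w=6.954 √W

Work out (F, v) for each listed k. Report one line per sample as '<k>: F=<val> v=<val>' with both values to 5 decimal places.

k=0: u−w=14.56100, u+w=29.20500; √(b/2)=0.52106, √(2b)=1.04211; F=0.52106×14.561=7.58711, v=29.20500/1.04211=28.02479
k=1: u−w=-11.31900, u+w=41.31300; √(b/2)=0.52106, √(2b)=1.04211; F=0.52106×(-11.319)=-5.89784, v=41.31300/1.04211=39.64348
k=2: u−w=-31.07100, u+w=-17.16300; √(b/2)=0.52106, √(2b)=1.04211; F=0.52106×(-31.071)=-16.18975, v=-17.16300/1.04211=-16.46942

0: F=7.58711 v=28.02479
1: F=-5.89784 v=39.64348
2: F=-16.18975 v=-16.46942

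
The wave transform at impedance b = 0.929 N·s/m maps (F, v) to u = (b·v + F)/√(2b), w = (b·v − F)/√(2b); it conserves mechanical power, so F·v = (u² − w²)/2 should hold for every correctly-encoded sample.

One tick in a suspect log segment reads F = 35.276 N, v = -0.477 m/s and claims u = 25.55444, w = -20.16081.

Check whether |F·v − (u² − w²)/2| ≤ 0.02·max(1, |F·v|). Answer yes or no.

F·v = 35.276×(-0.477) = -16.82665 W.
(u² − w²)/2 = (653.02940 − 406.45826)/2 = 123.28557 W.
|Δ| = 140.11222;  2% of max(1, |F·v|) = 0.33653.

no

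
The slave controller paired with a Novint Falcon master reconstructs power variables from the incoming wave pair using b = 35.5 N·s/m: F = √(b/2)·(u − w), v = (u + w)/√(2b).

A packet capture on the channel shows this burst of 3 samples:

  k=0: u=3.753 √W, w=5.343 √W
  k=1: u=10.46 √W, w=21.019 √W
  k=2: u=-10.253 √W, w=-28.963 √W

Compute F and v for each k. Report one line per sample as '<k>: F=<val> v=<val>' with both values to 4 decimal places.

0: F=-6.6988 v=1.0795
1: F=-44.4859 v=3.7359
2: F=78.8266 v=-4.6541

k=0: u−w=-1.5900, u+w=9.0960; √(b/2)=4.2131, √(2b)=8.4261; F=4.2131×(-1.59)=-6.6988, v=9.0960/8.4261=1.0795
k=1: u−w=-10.5590, u+w=31.4790; √(b/2)=4.2131, √(2b)=8.4261; F=4.2131×(-10.559)=-44.4859, v=31.4790/8.4261=3.7359
k=2: u−w=18.7100, u+w=-39.2160; √(b/2)=4.2131, √(2b)=8.4261; F=4.2131×18.71=78.8266, v=-39.2160/8.4261=-4.6541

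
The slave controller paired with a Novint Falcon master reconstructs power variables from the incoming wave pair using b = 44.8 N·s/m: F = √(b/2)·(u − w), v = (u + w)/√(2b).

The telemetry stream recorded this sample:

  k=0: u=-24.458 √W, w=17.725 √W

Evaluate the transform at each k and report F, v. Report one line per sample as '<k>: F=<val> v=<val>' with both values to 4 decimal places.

k=0: u−w=-42.1830, u+w=-6.7330; √(b/2)=4.7329, √(2b)=9.4657; F=4.7329×(-42.183)=-199.6464, v=-6.7330/9.4657=-0.7113

0: F=-199.6464 v=-0.7113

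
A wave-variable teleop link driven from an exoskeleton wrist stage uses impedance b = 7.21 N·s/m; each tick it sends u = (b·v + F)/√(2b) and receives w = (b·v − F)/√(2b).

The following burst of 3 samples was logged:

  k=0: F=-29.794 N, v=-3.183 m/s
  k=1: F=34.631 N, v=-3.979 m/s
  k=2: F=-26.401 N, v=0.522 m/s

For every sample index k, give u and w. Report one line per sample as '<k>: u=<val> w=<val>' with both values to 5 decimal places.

0: u=-13.88947 w=1.80245
1: u=1.56488 w=-16.67460
2: u=-5.96134 w=7.94356

k=0: b·v=7.21×(-3.183)=-22.94943; √(2b)=3.79737; u=(-22.94943+(-29.794))/3.79737=-13.88947, w=(-22.94943−(-29.794))/3.79737=1.80245
k=1: b·v=7.21×(-3.979)=-28.68859; √(2b)=3.79737; u=(-28.68859+34.631)/3.79737=1.56488, w=(-28.68859−34.631)/3.79737=-16.67460
k=2: b·v=7.21×0.522=3.76362; √(2b)=3.79737; u=(3.76362+(-26.401))/3.79737=-5.96134, w=(3.76362−(-26.401))/3.79737=7.94356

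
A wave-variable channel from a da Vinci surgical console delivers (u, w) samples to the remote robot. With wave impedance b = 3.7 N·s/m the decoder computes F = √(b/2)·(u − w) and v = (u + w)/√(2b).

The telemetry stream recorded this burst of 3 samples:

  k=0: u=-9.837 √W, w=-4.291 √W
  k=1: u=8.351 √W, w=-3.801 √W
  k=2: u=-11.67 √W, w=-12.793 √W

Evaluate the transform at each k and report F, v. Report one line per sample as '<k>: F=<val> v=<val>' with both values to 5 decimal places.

k=0: u−w=-5.54600, u+w=-14.12800; √(b/2)=1.36015, √(2b)=2.72029; F=1.36015×(-5.546)=-7.54338, v=-14.12800/2.72029=-5.19356
k=1: u−w=12.15200, u+w=4.55000; √(b/2)=1.36015, √(2b)=2.72029; F=1.36015×12.152=16.52851, v=4.55000/2.72029=1.67261
k=2: u−w=1.12300, u+w=-24.46300; √(b/2)=1.36015, √(2b)=2.72029; F=1.36015×1.123=1.52745, v=-24.46300/2.72029=-8.99278

0: F=-7.54338 v=-5.19356
1: F=16.52851 v=1.67261
2: F=1.52745 v=-8.99278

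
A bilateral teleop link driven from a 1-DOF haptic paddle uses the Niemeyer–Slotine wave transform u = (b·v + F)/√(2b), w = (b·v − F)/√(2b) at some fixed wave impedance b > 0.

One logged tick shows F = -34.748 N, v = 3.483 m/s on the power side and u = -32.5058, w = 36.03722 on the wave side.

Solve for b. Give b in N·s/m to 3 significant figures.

u + w = 3.5314;  u + w = √(2b)·v, so √(2b) = 3.5314/3.483 = 1.0139.
b = (√(2b))²/2 = 1.0280/2 = 0.5140.
(Check via u − w = 2F/√(2b): u − w = -68.5430, 2F/√(2b) = -68.5431.)

b = 0.514 N·s/m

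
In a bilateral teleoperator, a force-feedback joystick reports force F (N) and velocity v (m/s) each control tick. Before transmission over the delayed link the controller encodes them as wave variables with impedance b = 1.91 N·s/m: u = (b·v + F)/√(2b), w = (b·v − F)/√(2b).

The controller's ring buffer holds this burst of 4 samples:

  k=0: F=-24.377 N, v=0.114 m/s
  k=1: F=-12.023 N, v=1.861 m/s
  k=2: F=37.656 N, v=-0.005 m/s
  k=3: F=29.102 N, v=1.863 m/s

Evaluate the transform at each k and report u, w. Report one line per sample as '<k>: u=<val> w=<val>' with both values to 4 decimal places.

k=0: b·v=1.91×0.114=0.2177; √(2b)=1.9545; u=(0.2177+(-24.377))/1.9545=-12.3610, w=(0.2177−(-24.377))/1.9545=12.5838
k=1: b·v=1.91×1.861=3.5545; √(2b)=1.9545; u=(3.5545+(-12.023))/1.9545=-4.3329, w=(3.5545−(-12.023))/1.9545=7.9701
k=2: b·v=1.91×(-0.005)=-0.0095; √(2b)=1.9545; u=(-0.0095+37.656)/1.9545=19.2616, w=(-0.0095−37.656)/1.9545=-19.2714
k=3: b·v=1.91×1.863=3.5583; √(2b)=1.9545; u=(3.5583+29.102)/1.9545=16.7105, w=(3.5583−29.102)/1.9545=-13.0693

0: u=-12.3610 w=12.5838
1: u=-4.3329 w=7.9701
2: u=19.2616 w=-19.2714
3: u=16.7105 w=-13.0693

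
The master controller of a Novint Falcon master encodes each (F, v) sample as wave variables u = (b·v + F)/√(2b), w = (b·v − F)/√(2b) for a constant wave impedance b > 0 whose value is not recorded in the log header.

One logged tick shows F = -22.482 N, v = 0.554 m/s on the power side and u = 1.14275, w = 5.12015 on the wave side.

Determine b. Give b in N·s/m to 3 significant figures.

u + w = 6.26290;  u + w = √(2b)·v, so √(2b) = 6.26290/0.554 = 11.30487.
b = (√(2b))²/2 = 127.80017/2 = 63.90008.
(Check via u − w = 2F/√(2b): u − w = -3.97740, 2F/√(2b) = -3.97740.)

b = 63.9 N·s/m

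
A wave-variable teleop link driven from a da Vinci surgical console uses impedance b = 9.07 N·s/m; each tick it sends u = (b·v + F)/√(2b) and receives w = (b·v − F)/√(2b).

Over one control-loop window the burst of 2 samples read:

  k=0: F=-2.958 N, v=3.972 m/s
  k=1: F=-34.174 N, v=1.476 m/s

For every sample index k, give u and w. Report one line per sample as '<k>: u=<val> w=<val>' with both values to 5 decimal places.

0: u=7.76408 w=9.15310
1: u=-4.88052 w=11.16697

k=0: b·v=9.07×3.972=36.02604; √(2b)=4.25911; u=(36.02604+(-2.958))/4.25911=7.76408, w=(36.02604−(-2.958))/4.25911=9.15310
k=1: b·v=9.07×1.476=13.38732; √(2b)=4.25911; u=(13.38732+(-34.174))/4.25911=-4.88052, w=(13.38732−(-34.174))/4.25911=11.16697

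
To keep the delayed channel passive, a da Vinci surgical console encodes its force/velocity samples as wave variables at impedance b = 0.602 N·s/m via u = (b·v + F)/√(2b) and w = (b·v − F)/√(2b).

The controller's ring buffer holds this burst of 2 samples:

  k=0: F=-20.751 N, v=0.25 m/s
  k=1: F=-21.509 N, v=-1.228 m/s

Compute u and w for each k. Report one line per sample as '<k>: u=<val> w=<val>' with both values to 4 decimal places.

0: u=-18.7743 w=19.0487
1: u=-20.2760 w=18.9286

k=0: b·v=0.602×0.25=0.1505; √(2b)=1.0973; u=(0.1505+(-20.751))/1.0973=-18.7743, w=(0.1505−(-20.751))/1.0973=19.0487
k=1: b·v=0.602×(-1.228)=-0.7393; √(2b)=1.0973; u=(-0.7393+(-21.509))/1.0973=-20.2760, w=(-0.7393−(-21.509))/1.0973=18.9286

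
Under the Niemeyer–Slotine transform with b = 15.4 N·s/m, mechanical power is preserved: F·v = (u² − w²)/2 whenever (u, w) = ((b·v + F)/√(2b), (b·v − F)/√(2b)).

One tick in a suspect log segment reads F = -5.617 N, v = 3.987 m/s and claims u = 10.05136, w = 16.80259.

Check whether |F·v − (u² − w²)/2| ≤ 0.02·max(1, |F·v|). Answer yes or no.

no

F·v = (-5.617)×3.987 = -22.3950 W.
(u² − w²)/2 = (101.0298 − 282.3270)/2 = -90.6486 W.
|Δ| = 68.2536;  2% of max(1, |F·v|) = 0.4479.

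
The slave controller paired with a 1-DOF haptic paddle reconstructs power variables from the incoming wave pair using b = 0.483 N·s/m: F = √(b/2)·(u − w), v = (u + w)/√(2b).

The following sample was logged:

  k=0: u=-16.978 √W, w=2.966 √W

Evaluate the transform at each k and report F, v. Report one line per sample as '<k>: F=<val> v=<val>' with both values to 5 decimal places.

k=0: u−w=-19.94400, u+w=-14.01200; √(b/2)=0.49143, √(2b)=0.98285; F=0.49143×(-19.944)=-9.80101, v=-14.01200/0.98285=-14.25646

0: F=-9.80101 v=-14.25646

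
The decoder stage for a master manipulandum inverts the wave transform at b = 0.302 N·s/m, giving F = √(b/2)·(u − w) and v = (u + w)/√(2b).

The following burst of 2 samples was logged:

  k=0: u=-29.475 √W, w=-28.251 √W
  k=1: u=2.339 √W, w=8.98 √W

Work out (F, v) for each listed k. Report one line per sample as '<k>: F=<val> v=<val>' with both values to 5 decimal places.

0: F=-0.47563 v=-74.27677
1: F=-2.58061 v=14.56430

k=0: u−w=-1.22400, u+w=-57.72600; √(b/2)=0.38859, √(2b)=0.77717; F=0.38859×(-1.224)=-0.47563, v=-57.72600/0.77717=-74.27677
k=1: u−w=-6.64100, u+w=11.31900; √(b/2)=0.38859, √(2b)=0.77717; F=0.38859×(-6.641)=-2.58061, v=11.31900/0.77717=14.56430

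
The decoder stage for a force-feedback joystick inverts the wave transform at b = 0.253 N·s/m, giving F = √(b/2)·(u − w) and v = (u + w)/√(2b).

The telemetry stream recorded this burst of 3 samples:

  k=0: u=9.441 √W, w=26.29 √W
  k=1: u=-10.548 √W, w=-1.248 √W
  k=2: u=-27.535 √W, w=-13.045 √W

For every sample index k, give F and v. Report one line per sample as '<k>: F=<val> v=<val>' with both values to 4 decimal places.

k=0: u−w=-16.8490, u+w=35.7310; √(b/2)=0.3557, √(2b)=0.7113; F=0.3557×(-16.849)=-5.9927, v=35.7310/0.7113=50.2308
k=1: u−w=-9.3000, u+w=-11.7960; √(b/2)=0.3557, √(2b)=0.7113; F=0.3557×(-9.3)=-3.3077, v=-11.7960/0.7113=-16.5829
k=2: u−w=-14.4900, u+w=-40.5800; √(b/2)=0.3557, √(2b)=0.7113; F=0.3557×(-14.49)=-5.1536, v=-40.5800/0.7113=-57.0475

0: F=-5.9927 v=50.2308
1: F=-3.3077 v=-16.5829
2: F=-5.1536 v=-57.0475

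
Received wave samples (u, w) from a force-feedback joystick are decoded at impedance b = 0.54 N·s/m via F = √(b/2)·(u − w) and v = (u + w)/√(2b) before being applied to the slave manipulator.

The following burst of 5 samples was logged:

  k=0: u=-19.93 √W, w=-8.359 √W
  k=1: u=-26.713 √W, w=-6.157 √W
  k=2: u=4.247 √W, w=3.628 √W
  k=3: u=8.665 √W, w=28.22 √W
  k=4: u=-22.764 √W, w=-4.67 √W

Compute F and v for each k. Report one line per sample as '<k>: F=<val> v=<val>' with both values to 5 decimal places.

k=0: u−w=-11.57100, u+w=-28.28900; √(b/2)=0.51962, √(2b)=1.03923; F=0.51962×(-11.571)=-6.01247, v=-28.28900/1.03923=-27.22110
k=1: u−w=-20.55600, u+w=-32.87000; √(b/2)=0.51962, √(2b)=1.03923; F=0.51962×(-20.556)=-10.68121, v=-32.87000/1.03923=-31.62917
k=2: u−w=0.61900, u+w=7.87500; √(b/2)=0.51962, √(2b)=1.03923; F=0.51962×0.619=0.32164, v=7.87500/1.03923=7.57772
k=3: u−w=-19.55500, u+w=36.88500; √(b/2)=0.51962, √(2b)=1.03923; F=0.51962×(-19.555)=-10.16108, v=36.88500/1.03923=35.49261
k=4: u−w=-18.09400, u+w=-27.43400; √(b/2)=0.51962, √(2b)=1.03923; F=0.51962×(-18.094)=-9.40192, v=-27.43400/1.03923=-26.39838

0: F=-6.01247 v=-27.22110
1: F=-10.68121 v=-31.62917
2: F=0.32164 v=7.57772
3: F=-10.16108 v=35.49261
4: F=-9.40192 v=-26.39838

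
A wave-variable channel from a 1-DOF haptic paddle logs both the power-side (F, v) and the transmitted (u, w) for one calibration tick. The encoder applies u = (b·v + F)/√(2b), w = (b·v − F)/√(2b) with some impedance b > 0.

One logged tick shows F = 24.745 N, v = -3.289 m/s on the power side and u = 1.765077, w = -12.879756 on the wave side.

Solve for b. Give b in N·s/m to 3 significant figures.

u + w = -11.114679;  u + w = √(2b)·v, so √(2b) = -11.114679/(-3.289) = 3.379349.
b = (√(2b))²/2 = 11.420000/2 = 5.710000.
(Check via u − w = 2F/√(2b): u − w = 14.644833, 2F/√(2b) = 14.644832.)

b = 5.71 N·s/m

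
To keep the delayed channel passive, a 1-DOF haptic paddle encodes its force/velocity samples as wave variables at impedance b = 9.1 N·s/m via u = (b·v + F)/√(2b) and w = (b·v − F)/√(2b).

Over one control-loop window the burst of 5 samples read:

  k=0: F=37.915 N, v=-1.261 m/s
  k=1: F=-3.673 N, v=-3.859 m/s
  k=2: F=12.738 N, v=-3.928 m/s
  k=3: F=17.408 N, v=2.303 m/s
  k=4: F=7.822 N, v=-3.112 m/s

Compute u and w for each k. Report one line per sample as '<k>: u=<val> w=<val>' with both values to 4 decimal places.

k=0: b·v=9.1×(-1.261)=-11.4751; √(2b)=4.2661; u=(-11.4751+37.915)/4.2661=6.1976, w=(-11.4751−37.915)/4.2661=-11.5772
k=1: b·v=9.1×(-3.859)=-35.1169; √(2b)=4.2661; u=(-35.1169+(-3.673))/4.2661=-9.0925, w=(-35.1169−(-3.673))/4.2661=-7.3706
k=2: b·v=9.1×(-3.928)=-35.7448; √(2b)=4.2661; u=(-35.7448+12.738)/4.2661=-5.3929, w=(-35.7448−12.738)/4.2661=-11.3645
k=3: b·v=9.1×2.303=20.9573; √(2b)=4.2661; u=(20.9573+17.408)/4.2661=8.9930, w=(20.9573−17.408)/4.2661=0.8320
k=4: b·v=9.1×(-3.112)=-28.3192; √(2b)=4.2661; u=(-28.3192+7.822)/4.2661=-4.8046, w=(-28.3192−7.822)/4.2661=-8.4716

0: u=6.1976 w=-11.5772
1: u=-9.0925 w=-7.3706
2: u=-5.3929 w=-11.3645
3: u=8.9930 w=0.8320
4: u=-4.8046 w=-8.4716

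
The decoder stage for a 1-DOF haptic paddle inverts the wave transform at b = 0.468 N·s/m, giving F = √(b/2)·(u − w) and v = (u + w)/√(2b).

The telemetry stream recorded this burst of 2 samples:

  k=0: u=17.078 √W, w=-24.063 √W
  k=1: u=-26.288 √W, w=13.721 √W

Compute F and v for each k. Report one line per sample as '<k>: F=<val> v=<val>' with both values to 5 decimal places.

k=0: u−w=41.14100, u+w=-6.98500; √(b/2)=0.48374, √(2b)=0.96747; F=0.48374×41.141=19.90136, v=-6.98500/0.96747=-7.21986
k=1: u−w=-40.00900, u+w=-12.56700; √(b/2)=0.48374, √(2b)=0.96747; F=0.48374×(-40.009)=-19.35377, v=-12.56700/0.96747=-12.98954

0: F=19.90136 v=-7.21986
1: F=-19.35377 v=-12.98954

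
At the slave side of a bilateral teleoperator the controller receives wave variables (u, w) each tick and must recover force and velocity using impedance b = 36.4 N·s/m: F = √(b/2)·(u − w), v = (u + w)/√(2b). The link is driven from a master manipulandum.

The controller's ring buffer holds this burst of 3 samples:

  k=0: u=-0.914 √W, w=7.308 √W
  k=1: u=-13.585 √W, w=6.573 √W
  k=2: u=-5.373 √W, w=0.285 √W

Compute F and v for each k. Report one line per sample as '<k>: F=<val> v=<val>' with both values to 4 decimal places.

k=0: u−w=-8.2220, u+w=6.3940; √(b/2)=4.2661, √(2b)=8.5323; F=4.2661×(-8.222)=-35.0763, v=6.3940/8.5323=0.7494
k=1: u−w=-20.1580, u+w=-7.0120; √(b/2)=4.2661, √(2b)=8.5323; F=4.2661×(-20.158)=-85.9970, v=-7.0120/8.5323=-0.8218
k=2: u−w=-5.6580, u+w=-5.0880; √(b/2)=4.2661, √(2b)=8.5323; F=4.2661×(-5.658)=-24.1379, v=-5.0880/8.5323=-0.5963

0: F=-35.0763 v=0.7494
1: F=-85.9970 v=-0.8218
2: F=-24.1379 v=-0.5963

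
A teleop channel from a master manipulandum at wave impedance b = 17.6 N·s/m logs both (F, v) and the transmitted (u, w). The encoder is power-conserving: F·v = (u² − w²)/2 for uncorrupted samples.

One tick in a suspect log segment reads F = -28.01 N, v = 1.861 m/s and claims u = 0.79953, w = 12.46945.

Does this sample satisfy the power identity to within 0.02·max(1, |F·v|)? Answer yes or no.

no

F·v = (-28.01)×1.861 = -52.12661 W.
(u² − w²)/2 = (0.63925 − 155.48718)/2 = -77.42397 W.
|Δ| = 25.29736;  2% of max(1, |F·v|) = 1.04253.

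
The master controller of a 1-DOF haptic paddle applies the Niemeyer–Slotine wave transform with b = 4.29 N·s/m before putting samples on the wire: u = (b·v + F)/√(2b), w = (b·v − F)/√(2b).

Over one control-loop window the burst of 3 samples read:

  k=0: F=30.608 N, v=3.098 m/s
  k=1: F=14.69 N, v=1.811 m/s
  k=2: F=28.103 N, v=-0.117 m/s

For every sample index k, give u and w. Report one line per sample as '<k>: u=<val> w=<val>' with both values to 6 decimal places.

k=0: b·v=4.29×3.098=13.290420; √(2b)=2.929164; u=(13.290420+30.608)/2.929164=14.986673, w=(13.290420−30.608)/2.929164=-5.912124
k=1: b·v=4.29×1.811=7.769190; √(2b)=2.929164; u=(7.769190+14.69)/2.929164=7.667441, w=(7.769190−14.69)/2.929164=-2.362726
k=2: b·v=4.29×(-0.117)=-0.501930; √(2b)=2.929164; u=(-0.501930+28.103)/2.929164=9.422850, w=(-0.501930−28.103)/2.929164=-9.765562

0: u=14.986673 w=-5.912124
1: u=7.667441 w=-2.362726
2: u=9.422850 w=-9.765562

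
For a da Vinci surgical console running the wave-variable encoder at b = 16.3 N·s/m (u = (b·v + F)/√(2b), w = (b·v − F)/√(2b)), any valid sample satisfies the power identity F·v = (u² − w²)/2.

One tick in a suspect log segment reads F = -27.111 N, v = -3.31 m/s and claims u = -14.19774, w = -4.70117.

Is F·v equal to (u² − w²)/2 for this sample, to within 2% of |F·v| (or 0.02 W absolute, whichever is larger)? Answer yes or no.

F·v = (-27.111)×(-3.31) = 89.7374 W.
(u² − w²)/2 = (201.5758 − 22.1010)/2 = 89.7374 W.
|Δ| = 0.0000;  2% of max(1, |F·v|) = 1.7947.

yes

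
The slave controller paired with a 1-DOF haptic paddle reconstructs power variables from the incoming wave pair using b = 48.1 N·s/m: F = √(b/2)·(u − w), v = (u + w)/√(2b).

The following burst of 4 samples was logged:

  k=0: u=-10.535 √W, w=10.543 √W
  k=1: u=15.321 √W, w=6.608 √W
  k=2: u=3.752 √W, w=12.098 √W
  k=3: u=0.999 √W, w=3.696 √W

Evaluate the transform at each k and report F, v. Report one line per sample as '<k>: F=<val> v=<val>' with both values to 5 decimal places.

k=0: u−w=-21.07800, u+w=0.00800; √(b/2)=4.90408, √(2b)=9.80816; F=4.90408×(-21.078)=-103.36820, v=0.00800/9.80816=0.00082
k=1: u−w=8.71300, u+w=21.92900; √(b/2)=4.90408, √(2b)=9.80816; F=4.90408×8.713=42.72925, v=21.92900/9.80816=2.23579
k=2: u−w=-8.34600, u+w=15.85000; √(b/2)=4.90408, √(2b)=9.80816; F=4.90408×(-8.346)=-40.92945, v=15.85000/9.80816=1.61600
k=3: u−w=-2.69700, u+w=4.69500; √(b/2)=4.90408, √(2b)=9.80816; F=4.90408×(-2.697)=-13.22630, v=4.69500/9.80816=0.47868

0: F=-103.36820 v=0.00082
1: F=42.72925 v=2.23579
2: F=-40.92945 v=1.61600
3: F=-13.22630 v=0.47868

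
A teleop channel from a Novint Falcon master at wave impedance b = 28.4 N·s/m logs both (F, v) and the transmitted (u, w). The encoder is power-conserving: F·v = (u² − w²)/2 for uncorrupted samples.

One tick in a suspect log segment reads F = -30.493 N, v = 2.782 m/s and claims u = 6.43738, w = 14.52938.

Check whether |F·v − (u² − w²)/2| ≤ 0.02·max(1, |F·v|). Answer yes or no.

yes

F·v = (-30.493)×2.782 = -84.83153 W.
(u² − w²)/2 = (41.43986 − 211.10288)/2 = -84.83151 W.
|Δ| = 0.00002;  2% of max(1, |F·v|) = 1.69663.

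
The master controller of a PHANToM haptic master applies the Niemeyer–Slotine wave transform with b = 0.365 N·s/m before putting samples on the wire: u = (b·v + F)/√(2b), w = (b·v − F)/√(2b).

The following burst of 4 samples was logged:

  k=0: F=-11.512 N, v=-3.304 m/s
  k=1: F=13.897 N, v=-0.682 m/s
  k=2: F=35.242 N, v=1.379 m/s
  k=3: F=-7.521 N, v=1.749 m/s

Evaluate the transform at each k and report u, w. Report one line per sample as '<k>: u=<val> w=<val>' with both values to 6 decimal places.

0: u=-14.885246 w=12.062307
1: u=15.973858 w=-16.556559
2: u=41.836750 w=-40.658532
3: u=-8.055492 w=9.549838

k=0: b·v=0.365×(-3.304)=-1.205960; √(2b)=0.854400; u=(-1.205960+(-11.512))/0.854400=-14.885246, w=(-1.205960−(-11.512))/0.854400=12.062307
k=1: b·v=0.365×(-0.682)=-0.248930; √(2b)=0.854400; u=(-0.248930+13.897)/0.854400=15.973858, w=(-0.248930−13.897)/0.854400=-16.556559
k=2: b·v=0.365×1.379=0.503335; √(2b)=0.854400; u=(0.503335+35.242)/0.854400=41.836750, w=(0.503335−35.242)/0.854400=-40.658532
k=3: b·v=0.365×1.749=0.638385; √(2b)=0.854400; u=(0.638385+(-7.521))/0.854400=-8.055492, w=(0.638385−(-7.521))/0.854400=9.549838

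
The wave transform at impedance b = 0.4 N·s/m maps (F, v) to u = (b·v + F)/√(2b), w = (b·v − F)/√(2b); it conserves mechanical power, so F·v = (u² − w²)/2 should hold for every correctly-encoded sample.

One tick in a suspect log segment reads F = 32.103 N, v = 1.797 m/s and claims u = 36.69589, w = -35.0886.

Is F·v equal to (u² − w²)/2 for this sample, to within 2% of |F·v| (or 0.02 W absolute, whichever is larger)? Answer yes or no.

yes

F·v = 32.103×1.797 = 57.6891 W.
(u² − w²)/2 = (1346.5883 − 1231.2098)/2 = 57.6892 W.
|Δ| = 0.0002;  2% of max(1, |F·v|) = 1.1538.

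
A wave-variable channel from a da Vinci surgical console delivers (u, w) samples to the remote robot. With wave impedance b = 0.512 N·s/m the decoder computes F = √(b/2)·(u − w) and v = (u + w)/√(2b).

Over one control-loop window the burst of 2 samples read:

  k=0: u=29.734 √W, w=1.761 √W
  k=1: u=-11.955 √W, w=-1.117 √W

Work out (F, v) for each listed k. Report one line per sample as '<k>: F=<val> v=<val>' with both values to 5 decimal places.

k=0: u−w=27.97300, u+w=31.49500; √(b/2)=0.50596, √(2b)=1.01193; F=0.50596×27.973=14.15334, v=31.49500/1.01193=31.12373
k=1: u−w=-10.83800, u+w=-13.07200; √(b/2)=0.50596, √(2b)=1.01193; F=0.50596×(-10.838)=-5.48364, v=-13.07200/1.01193=-12.91790

0: F=14.15334 v=31.12373
1: F=-5.48364 v=-12.91790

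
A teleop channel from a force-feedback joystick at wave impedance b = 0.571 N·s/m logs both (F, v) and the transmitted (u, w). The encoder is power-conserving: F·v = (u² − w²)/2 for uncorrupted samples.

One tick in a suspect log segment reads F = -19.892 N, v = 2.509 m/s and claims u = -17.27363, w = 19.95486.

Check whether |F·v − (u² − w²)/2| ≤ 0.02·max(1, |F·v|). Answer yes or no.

F·v = (-19.892)×2.509 = -49.9090 W.
(u² − w²)/2 = (298.3783 − 398.1964)/2 = -49.9091 W.
|Δ| = 0.0000;  2% of max(1, |F·v|) = 0.9982.

yes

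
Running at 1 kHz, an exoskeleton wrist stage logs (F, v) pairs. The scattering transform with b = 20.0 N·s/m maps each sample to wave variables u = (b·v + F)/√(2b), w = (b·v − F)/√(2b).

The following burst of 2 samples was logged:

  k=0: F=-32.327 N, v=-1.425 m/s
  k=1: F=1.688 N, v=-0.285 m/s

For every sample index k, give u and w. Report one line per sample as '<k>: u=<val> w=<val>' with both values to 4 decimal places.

k=0: b·v=20.0×(-1.425)=-28.5000; √(2b)=6.3246; u=(-28.5000+(-32.327))/6.3246=-9.6176, w=(-28.5000−(-32.327))/6.3246=0.6051
k=1: b·v=20.0×(-0.285)=-5.7000; √(2b)=6.3246; u=(-5.7000+1.688)/6.3246=-0.6344, w=(-5.7000−1.688)/6.3246=-1.1681

0: u=-9.6176 w=0.6051
1: u=-0.6344 w=-1.1681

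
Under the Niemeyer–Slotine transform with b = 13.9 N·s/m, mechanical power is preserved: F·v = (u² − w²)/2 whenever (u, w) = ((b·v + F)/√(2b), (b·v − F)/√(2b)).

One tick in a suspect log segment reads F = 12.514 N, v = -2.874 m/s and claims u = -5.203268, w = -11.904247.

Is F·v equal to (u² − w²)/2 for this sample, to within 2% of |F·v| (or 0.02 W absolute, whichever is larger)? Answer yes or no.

F·v = 12.514×(-2.874) = -35.965236 W.
(u² − w²)/2 = (27.073998 − 141.711097)/2 = -57.318549 W.
|Δ| = 21.353313;  2% of max(1, |F·v|) = 0.719305.

no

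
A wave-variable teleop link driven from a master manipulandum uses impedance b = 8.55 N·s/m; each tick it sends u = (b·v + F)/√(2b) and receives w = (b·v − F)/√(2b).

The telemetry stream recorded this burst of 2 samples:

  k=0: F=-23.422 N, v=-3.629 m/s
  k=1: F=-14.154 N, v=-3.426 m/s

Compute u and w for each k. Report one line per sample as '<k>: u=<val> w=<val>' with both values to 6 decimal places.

k=0: b·v=8.55×(-3.629)=-31.027950; √(2b)=4.135215; u=(-31.027950+(-23.422))/4.135215=-13.167382, w=(-31.027950−(-23.422))/4.135215=-1.839312
k=1: b·v=8.55×(-3.426)=-29.292300; √(2b)=4.135215; u=(-29.292300+(-14.154))/4.135215=-10.506420, w=(-29.292300−(-14.154))/4.135215=-3.660826

0: u=-13.167382 w=-1.839312
1: u=-10.506420 w=-3.660826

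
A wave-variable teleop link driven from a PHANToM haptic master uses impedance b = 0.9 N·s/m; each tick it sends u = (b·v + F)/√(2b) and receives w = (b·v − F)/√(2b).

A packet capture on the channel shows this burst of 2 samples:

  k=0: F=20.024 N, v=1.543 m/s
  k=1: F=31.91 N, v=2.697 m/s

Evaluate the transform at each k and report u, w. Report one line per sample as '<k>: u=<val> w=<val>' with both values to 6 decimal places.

0: u=15.960084 w=-13.889933
1: u=25.593512 w=-21.975107

k=0: b·v=0.9×1.543=1.388700; √(2b)=1.341641; u=(1.388700+20.024)/1.341641=15.960084, w=(1.388700−20.024)/1.341641=-13.889933
k=1: b·v=0.9×2.697=2.427300; √(2b)=1.341641; u=(2.427300+31.91)/1.341641=25.593512, w=(2.427300−31.91)/1.341641=-21.975107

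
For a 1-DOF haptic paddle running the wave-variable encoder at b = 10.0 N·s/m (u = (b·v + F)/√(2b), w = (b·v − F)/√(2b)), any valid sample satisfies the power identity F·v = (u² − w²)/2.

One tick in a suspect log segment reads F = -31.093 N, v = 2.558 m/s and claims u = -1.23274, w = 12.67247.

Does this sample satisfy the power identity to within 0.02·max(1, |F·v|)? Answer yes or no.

F·v = (-31.093)×2.558 = -79.5359 W.
(u² − w²)/2 = (1.5196 − 160.5915)/2 = -79.5359 W.
|Δ| = 0.0000;  2% of max(1, |F·v|) = 1.5907.

yes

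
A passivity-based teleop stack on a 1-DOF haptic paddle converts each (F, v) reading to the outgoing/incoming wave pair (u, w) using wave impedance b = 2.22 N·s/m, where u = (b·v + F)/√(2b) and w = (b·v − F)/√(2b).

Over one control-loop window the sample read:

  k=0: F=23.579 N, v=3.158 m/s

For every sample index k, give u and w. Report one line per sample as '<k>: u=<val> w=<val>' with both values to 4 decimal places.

0: u=14.5173 w=-7.8629

k=0: b·v=2.22×3.158=7.0108; √(2b)=2.1071; u=(7.0108+23.579)/2.1071=14.5173, w=(7.0108−23.579)/2.1071=-7.8629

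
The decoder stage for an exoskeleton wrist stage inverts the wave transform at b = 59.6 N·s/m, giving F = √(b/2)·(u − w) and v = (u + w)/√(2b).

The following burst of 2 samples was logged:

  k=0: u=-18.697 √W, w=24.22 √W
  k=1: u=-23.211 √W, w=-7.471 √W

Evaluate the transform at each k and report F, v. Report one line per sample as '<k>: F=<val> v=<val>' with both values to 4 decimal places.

0: F=-234.2812 v=0.5059
1: F=-85.9237 v=-2.8103

k=0: u−w=-42.9170, u+w=5.5230; √(b/2)=5.4589, √(2b)=10.9179; F=5.4589×(-42.917)=-234.2812, v=5.5230/10.9179=0.5059
k=1: u−w=-15.7400, u+w=-30.6820; √(b/2)=5.4589, √(2b)=10.9179; F=5.4589×(-15.74)=-85.9237, v=-30.6820/10.9179=-2.8103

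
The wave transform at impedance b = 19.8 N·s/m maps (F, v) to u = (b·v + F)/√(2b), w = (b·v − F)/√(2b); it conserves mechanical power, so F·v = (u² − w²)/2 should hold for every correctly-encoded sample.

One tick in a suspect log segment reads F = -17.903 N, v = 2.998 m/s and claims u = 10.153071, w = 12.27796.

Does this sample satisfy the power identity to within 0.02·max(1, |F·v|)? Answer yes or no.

no

F·v = (-17.903)×2.998 = -53.673194 W.
(u² − w²)/2 = (103.084851 − 150.748302)/2 = -23.831726 W.
|Δ| = 29.841468;  2% of max(1, |F·v|) = 1.073464.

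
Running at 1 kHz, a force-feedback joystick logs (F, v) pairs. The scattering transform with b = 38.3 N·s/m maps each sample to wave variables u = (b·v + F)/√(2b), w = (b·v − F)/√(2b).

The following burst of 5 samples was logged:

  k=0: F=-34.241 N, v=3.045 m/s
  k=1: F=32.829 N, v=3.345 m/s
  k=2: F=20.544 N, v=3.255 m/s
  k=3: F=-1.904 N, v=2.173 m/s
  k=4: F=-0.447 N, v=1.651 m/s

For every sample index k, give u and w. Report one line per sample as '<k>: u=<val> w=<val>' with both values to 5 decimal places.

0: u=9.41284 w=17.23744
1: u=18.38893 w=10.88699
2: u=16.59142 w=11.89680
3: u=9.29166 w=9.72675
4: u=7.17382 w=7.27597

k=0: b·v=38.3×3.045=116.62350; √(2b)=8.75214; u=(116.62350+(-34.241))/8.75214=9.41284, w=(116.62350−(-34.241))/8.75214=17.23744
k=1: b·v=38.3×3.345=128.11350; √(2b)=8.75214; u=(128.11350+32.829)/8.75214=18.38893, w=(128.11350−32.829)/8.75214=10.88699
k=2: b·v=38.3×3.255=124.66650; √(2b)=8.75214; u=(124.66650+20.544)/8.75214=16.59142, w=(124.66650−20.544)/8.75214=11.89680
k=3: b·v=38.3×2.173=83.22590; √(2b)=8.75214; u=(83.22590+(-1.904))/8.75214=9.29166, w=(83.22590−(-1.904))/8.75214=9.72675
k=4: b·v=38.3×1.651=63.23330; √(2b)=8.75214; u=(63.23330+(-0.447))/8.75214=7.17382, w=(63.23330−(-0.447))/8.75214=7.27597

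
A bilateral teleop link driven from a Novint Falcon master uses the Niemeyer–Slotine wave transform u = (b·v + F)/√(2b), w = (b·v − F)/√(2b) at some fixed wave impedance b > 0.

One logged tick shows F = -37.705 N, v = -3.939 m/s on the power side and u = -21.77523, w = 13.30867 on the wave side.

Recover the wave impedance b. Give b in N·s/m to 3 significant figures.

u + w = -8.46656;  u + w = √(2b)·v, so √(2b) = -8.46656/(-3.939) = 2.14942.
b = (√(2b))²/2 = 4.62000/2 = 2.31000.
(Check via u − w = 2F/√(2b): u − w = -35.08390, 2F/√(2b) = -35.08391.)

b = 2.31 N·s/m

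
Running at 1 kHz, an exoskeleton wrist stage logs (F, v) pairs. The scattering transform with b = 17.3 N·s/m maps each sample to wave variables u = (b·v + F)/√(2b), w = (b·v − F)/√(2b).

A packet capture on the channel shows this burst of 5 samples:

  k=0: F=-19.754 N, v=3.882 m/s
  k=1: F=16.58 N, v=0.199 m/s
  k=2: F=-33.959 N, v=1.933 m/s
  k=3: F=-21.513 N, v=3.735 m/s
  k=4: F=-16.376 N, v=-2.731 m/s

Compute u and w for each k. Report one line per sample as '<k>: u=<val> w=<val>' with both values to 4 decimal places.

0: u=8.0590 w=14.7756
1: u=3.4040 w=-2.2334
2: u=-0.0881 w=11.4583
3: u=7.3276 w=14.6423
4: u=-10.8161 w=-5.2481

k=0: b·v=17.3×3.882=67.1586; √(2b)=5.8822; u=(67.1586+(-19.754))/5.8822=8.0590, w=(67.1586−(-19.754))/5.8822=14.7756
k=1: b·v=17.3×0.199=3.4427; √(2b)=5.8822; u=(3.4427+16.58)/5.8822=3.4040, w=(3.4427−16.58)/5.8822=-2.2334
k=2: b·v=17.3×1.933=33.4409; √(2b)=5.8822; u=(33.4409+(-33.959))/5.8822=-0.0881, w=(33.4409−(-33.959))/5.8822=11.4583
k=3: b·v=17.3×3.735=64.6155; √(2b)=5.8822; u=(64.6155+(-21.513))/5.8822=7.3276, w=(64.6155−(-21.513))/5.8822=14.6423
k=4: b·v=17.3×(-2.731)=-47.2463; √(2b)=5.8822; u=(-47.2463+(-16.376))/5.8822=-10.8161, w=(-47.2463−(-16.376))/5.8822=-5.2481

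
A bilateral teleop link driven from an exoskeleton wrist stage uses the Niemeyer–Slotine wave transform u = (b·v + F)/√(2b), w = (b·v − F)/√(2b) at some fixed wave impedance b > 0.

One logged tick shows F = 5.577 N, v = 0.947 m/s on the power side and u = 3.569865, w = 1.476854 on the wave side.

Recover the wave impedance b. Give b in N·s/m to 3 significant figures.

u + w = 5.046719;  u + w = √(2b)·v, so √(2b) = 5.046719/0.947 = 5.329165.
b = (√(2b))²/2 = 28.399997/2 = 14.199998.
(Check via u − w = 2F/√(2b): u − w = 2.093011, 2F/√(2b) = 2.093011.)

b = 14.2 N·s/m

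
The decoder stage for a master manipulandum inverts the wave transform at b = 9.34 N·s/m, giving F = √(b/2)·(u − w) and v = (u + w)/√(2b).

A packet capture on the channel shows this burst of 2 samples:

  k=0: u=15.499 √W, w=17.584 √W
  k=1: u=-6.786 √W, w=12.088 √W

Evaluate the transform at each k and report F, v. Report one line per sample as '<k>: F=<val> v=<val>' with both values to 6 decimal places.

0: F=-4.505723 v=7.654493
1: F=-40.787059 v=1.226737

k=0: u−w=-2.085000, u+w=33.083000; √(b/2)=2.161018, √(2b)=4.322037; F=2.161018×(-2.085)=-4.505723, v=33.083000/4.322037=7.654493
k=1: u−w=-18.874000, u+w=5.302000; √(b/2)=2.161018, √(2b)=4.322037; F=2.161018×(-18.874)=-40.787059, v=5.302000/4.322037=1.226737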